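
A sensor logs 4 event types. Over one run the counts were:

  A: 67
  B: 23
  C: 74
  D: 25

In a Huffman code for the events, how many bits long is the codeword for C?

1

Huffman merges, smallest pair first:
merge B(23) and D(25): 48
merge 48 and A(67): 115
merge C(74) and 115: 189
C sits one level below the root: a 1-bit codeword.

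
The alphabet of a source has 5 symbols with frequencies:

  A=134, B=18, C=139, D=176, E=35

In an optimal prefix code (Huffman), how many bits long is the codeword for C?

2

Repeatedly merge the two smallest:
combine B(18), E(35) → 53
combine 53, A(134) → 187
combine C(139), D(176) → 315
combine 187, 315 → 502
The subtree containing C is merged 2 times, so code length = 2.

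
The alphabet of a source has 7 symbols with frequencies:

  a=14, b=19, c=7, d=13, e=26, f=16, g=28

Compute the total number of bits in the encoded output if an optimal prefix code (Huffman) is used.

335

Build the Huffman tree bottom-up:
combine c(7), d(13) → 20
combine a(14), f(16) → 30
combine b(19), 20 → 39
combine e(26), g(28) → 54
combine 30, 39 → 69
combine 54, 69 → 123
Each symbol's bit-cost is frequency × depth; summing gives 335 bits (equivalently 20 + 30 + 39 + 54 + 69 + 123).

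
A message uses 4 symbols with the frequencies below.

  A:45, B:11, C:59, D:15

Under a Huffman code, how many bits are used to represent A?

2

Build the tree from the bottom:
B(11) + D(15) → 26
26 + A(45) → 71
C(59) + 71 → 130
A's leaf is at depth 2, giving a 2-bit codeword.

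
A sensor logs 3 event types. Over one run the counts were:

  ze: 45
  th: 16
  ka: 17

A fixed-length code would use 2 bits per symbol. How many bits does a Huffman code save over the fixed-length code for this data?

Fixed-length: 2 bits × 78 symbols = 156 bits.
Huffman merges:
combine th(16), ka(17) → 33
combine 33, ze(45) → 78
Huffman total = 33 + 78 = 111 bits.
Saving = 156 − 111 = 45 bits.

45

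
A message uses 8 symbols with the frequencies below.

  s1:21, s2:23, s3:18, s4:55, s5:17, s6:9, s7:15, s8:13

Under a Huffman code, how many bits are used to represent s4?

2

Build the tree from the bottom:
merge s6(9) and s8(13): 22
merge s7(15) and s5(17): 32
merge s3(18) and s1(21): 39
merge 22 and s2(23): 45
merge 32 and 39: 71
merge 45 and s4(55): 100
merge 71 and 100: 171
s4 sits 2 levels below the root, so its codeword is 2 bits.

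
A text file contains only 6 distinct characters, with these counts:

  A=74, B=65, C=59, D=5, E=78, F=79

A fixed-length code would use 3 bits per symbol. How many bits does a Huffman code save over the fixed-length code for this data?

167

Fixed-length: 3 bits × 360 symbols = 1080 bits.
Huffman merges:
combine D(5), C(59) → 64
combine 64, B(65) → 129
combine A(74), E(78) → 152
combine F(79), 129 → 208
combine 152, 208 → 360
Huffman total = 64 + 129 + 152 + 208 + 360 = 913 bits.
Saving = 1080 − 913 = 167 bits.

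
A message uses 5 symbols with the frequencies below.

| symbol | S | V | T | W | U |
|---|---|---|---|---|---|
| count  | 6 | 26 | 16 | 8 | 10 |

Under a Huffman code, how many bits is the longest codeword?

Merge the two lowest-weight nodes at each step:
S(6) + W(8) → 14
U(10) + 14 → 24
T(16) + 24 → 40
V(26) + 40 → 66
The rarest symbols sit at the bottom; the longest codeword is 4 bits.

4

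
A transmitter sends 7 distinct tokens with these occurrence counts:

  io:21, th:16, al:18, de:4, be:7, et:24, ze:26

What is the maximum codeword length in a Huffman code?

Merge the two lowest-weight nodes at each step:
combine de(4), be(7) → 11
combine 11, th(16) → 27
combine al(18), io(21) → 39
combine et(24), ze(26) → 50
combine 27, 39 → 66
combine 50, 66 → 116
Maximum depth reached is 4.

4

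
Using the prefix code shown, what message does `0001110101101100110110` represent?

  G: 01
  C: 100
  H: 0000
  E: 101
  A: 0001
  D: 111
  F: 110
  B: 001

Read left to right; each codeword is recognised as soon as it completes (prefix code):
  0001→A | 110→F | 101→E | 101→E | 100→C | 110→F | 110→F
Decoded message: AFEECFF

AFEECFF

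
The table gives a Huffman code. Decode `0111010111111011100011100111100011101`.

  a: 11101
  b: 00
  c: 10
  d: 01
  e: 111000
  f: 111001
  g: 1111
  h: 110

dhcghefea

Read left to right; each codeword is recognised as soon as it completes (prefix code):
  01→d | 110→h | 10→c | 1111→g | 110→h | 111000→e | 111001→f | 111000→e | 11101→a
Decoded message: dhcghefea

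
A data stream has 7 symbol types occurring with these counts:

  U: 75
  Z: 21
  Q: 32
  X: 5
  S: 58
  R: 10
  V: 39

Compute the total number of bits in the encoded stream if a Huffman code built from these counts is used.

599

Greedily combine the two least-frequent nodes:
X(5) + R(10) → 15
15 + Z(21) → 36
Q(32) + 36 → 68
V(39) + S(58) → 97
68 + U(75) → 143
97 + 143 → 240
The encoded length is the sum of every internal node's weight: 15 + 36 + 68 + 97 + 143 + 240 = 599 bits.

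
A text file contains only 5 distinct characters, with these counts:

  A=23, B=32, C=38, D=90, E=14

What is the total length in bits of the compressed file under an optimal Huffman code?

410

Greedily combine the two least-frequent nodes:
E(14) + A(23) → 37
B(32) + 37 → 69
C(38) + 69 → 107
D(90) + 107 → 197
Each symbol's bit-cost is frequency × depth; summing gives 410 bits (equivalently 37 + 69 + 107 + 197).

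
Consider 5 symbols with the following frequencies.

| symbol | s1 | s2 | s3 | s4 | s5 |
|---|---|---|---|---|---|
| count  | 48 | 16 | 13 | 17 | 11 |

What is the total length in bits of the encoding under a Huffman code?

219

Build the Huffman tree bottom-up:
combine s5(11), s3(13) → 24
combine s2(16), s4(17) → 33
combine 24, 33 → 57
combine s1(48), 57 → 105
Total encoded bits = sum of merged weights = 24 + 33 + 57 + 105 = 219.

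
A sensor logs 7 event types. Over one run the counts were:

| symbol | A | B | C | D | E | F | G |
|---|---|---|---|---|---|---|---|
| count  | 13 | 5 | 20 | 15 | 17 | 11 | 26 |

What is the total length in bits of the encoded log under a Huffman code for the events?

291

Build the Huffman tree bottom-up:
merge B(5) and F(11): 16
merge A(13) and D(15): 28
merge 16 and E(17): 33
merge C(20) and G(26): 46
merge 28 and 33: 61
merge 46 and 61: 107
The encoded length is the sum of every internal node's weight: 16 + 28 + 33 + 46 + 61 + 107 = 291 bits.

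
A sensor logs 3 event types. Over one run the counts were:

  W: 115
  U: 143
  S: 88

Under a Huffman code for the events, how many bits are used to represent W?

Build the tree from the bottom:
combine S(88), W(115) → 203
combine U(143), 203 → 346
The subtree containing W is merged 2 times, so code length = 2.

2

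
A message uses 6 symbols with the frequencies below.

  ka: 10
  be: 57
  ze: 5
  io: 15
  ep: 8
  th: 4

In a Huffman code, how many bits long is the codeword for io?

Repeatedly merge the two smallest:
th(4) + ze(5) → 9
ep(8) + 9 → 17
ka(10) + io(15) → 25
17 + 25 → 42
42 + be(57) → 99
The subtree containing io is merged 3 times, so code length = 3.

3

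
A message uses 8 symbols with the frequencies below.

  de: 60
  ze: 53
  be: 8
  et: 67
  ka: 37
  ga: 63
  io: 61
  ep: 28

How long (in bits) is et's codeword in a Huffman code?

2

Huffman merges, smallest pair first:
be(8) + ep(28) → 36
36 + ka(37) → 73
ze(53) + de(60) → 113
io(61) + ga(63) → 124
et(67) + 73 → 140
113 + 124 → 237
140 + 237 → 377
et's leaf is at depth 2, giving a 2-bit codeword.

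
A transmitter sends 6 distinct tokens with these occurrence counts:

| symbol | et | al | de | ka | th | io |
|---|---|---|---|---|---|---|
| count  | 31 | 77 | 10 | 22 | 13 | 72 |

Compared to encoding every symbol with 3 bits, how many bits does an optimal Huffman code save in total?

158

Fixed-length: 3 bits × 225 symbols = 675 bits.
Huffman merges:
combine de(10), th(13) → 23
combine ka(22), 23 → 45
combine et(31), 45 → 76
combine io(72), 76 → 148
combine al(77), 148 → 225
Huffman total = 23 + 45 + 76 + 148 + 225 = 517 bits.
Saving = 675 − 517 = 158 bits.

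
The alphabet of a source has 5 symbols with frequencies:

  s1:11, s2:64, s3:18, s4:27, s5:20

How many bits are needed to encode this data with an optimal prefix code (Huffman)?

292

Greedily combine the two least-frequent nodes:
combine s1(11), s3(18) → 29
combine s5(20), s4(27) → 47
combine 29, 47 → 76
combine s2(64), 76 → 140
Each symbol's bit-cost is frequency × depth; summing gives 292 bits (equivalently 29 + 47 + 76 + 140).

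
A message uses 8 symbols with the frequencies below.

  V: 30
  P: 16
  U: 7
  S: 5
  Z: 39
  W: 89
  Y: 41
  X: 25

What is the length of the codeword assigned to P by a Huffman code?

4

Build the tree from the bottom:
combine S(5), U(7) → 12
combine 12, P(16) → 28
combine X(25), 28 → 53
combine V(30), Z(39) → 69
combine Y(41), 53 → 94
combine 69, W(89) → 158
combine 94, 158 → 252
P sits 4 levels below the root, so its codeword is 4 bits.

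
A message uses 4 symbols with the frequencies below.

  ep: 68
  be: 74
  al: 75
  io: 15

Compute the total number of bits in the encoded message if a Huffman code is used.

464

Build the Huffman tree bottom-up:
io(15) + ep(68) → 83
be(74) + al(75) → 149
83 + 149 → 232
The encoded length is the sum of every internal node's weight: 83 + 149 + 232 = 464 bits.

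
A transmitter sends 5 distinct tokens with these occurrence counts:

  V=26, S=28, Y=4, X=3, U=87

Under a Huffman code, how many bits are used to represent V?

Repeatedly merge the two smallest:
merge X(3) and Y(4): 7
merge 7 and V(26): 33
merge S(28) and 33: 61
merge 61 and U(87): 148
The subtree containing V is merged 3 times, so code length = 3.

3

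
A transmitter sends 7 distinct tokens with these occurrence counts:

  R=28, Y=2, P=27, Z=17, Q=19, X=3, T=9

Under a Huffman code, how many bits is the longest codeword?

5

Merge the two lowest-weight nodes at each step:
Y(2) + X(3) → 5
5 + T(9) → 14
14 + Z(17) → 31
Q(19) + P(27) → 46
R(28) + 31 → 59
46 + 59 → 105
The rarest symbols sit at the bottom; the longest codeword is 5 bits.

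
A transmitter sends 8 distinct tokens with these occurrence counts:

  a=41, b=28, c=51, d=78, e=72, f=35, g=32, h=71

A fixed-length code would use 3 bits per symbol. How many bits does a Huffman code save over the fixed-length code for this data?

Fixed-length: 3 bits × 408 symbols = 1224 bits.
Huffman merges:
combine b(28), g(32) → 60
combine f(35), a(41) → 76
combine c(51), 60 → 111
combine h(71), e(72) → 143
combine 76, d(78) → 154
combine 111, 143 → 254
combine 154, 254 → 408
Huffman total = 60 + 76 + 111 + 143 + 154 + 254 + 408 = 1206 bits.
Saving = 1224 − 1206 = 18 bits.

18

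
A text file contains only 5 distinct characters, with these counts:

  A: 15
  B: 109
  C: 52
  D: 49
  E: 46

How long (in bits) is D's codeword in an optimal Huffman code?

3

Build the tree from the bottom:
combine A(15), E(46) → 61
combine D(49), C(52) → 101
combine 61, 101 → 162
combine B(109), 162 → 271
The subtree containing D is merged 3 times, so code length = 3.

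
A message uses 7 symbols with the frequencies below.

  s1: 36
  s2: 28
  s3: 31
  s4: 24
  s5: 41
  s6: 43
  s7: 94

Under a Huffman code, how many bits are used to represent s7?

2

Repeatedly merge the two smallest:
s4(24) + s2(28) → 52
s3(31) + s1(36) → 67
s5(41) + s6(43) → 84
52 + 67 → 119
84 + s7(94) → 178
119 + 178 → 297
s7 sits 2 levels below the root, so its codeword is 2 bits.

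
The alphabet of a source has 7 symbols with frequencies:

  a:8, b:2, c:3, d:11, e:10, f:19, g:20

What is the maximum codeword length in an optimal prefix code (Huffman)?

4

Merge the two lowest-weight nodes at each step:
b(2) + c(3) → 5
5 + a(8) → 13
e(10) + d(11) → 21
13 + f(19) → 32
g(20) + 21 → 41
32 + 41 → 73
The rarest symbols sit at the bottom; the longest codeword is 4 bits.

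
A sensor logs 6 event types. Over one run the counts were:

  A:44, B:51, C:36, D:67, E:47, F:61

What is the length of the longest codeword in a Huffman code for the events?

3

Merge the two lowest-weight nodes at each step:
combine C(36), A(44) → 80
combine E(47), B(51) → 98
combine F(61), D(67) → 128
combine 80, 98 → 178
combine 128, 178 → 306
Maximum depth reached is 3.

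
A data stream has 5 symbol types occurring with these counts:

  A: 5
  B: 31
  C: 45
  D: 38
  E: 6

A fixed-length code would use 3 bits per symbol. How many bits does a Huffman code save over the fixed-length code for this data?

117

Fixed-length: 3 bits × 125 symbols = 375 bits.
Huffman merges:
combine A(5), E(6) → 11
combine 11, B(31) → 42
combine D(38), 42 → 80
combine C(45), 80 → 125
Huffman total = 11 + 42 + 80 + 125 = 258 bits.
Saving = 375 − 258 = 117 bits.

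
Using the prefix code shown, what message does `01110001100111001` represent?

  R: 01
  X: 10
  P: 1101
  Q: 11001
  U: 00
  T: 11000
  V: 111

RTQQ

Read left to right; each codeword is recognised as soon as it completes (prefix code):
  01→R | 11000→T | 11001→Q | 11001→Q
Decoded message: RTQQ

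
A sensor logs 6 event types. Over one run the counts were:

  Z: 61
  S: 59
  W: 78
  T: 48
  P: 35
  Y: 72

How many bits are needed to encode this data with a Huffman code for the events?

Merge the two smallest weights repeatedly:
P(35) + T(48) → 83
S(59) + Z(61) → 120
Y(72) + W(78) → 150
83 + 120 → 203
150 + 203 → 353
The encoded length is the sum of every internal node's weight: 83 + 120 + 150 + 203 + 353 = 909 bits.

909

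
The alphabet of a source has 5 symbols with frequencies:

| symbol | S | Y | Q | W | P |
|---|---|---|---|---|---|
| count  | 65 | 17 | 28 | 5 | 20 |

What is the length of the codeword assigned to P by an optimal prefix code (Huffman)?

3

Huffman merges, smallest pair first:
merge W(5) and Y(17): 22
merge P(20) and 22: 42
merge Q(28) and 42: 70
merge S(65) and 70: 135
The subtree containing P is merged 3 times, so code length = 3.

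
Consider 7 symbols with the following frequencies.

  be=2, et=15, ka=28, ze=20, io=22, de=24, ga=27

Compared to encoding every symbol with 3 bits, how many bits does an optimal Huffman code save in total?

Fixed-length: 3 bits × 138 symbols = 414 bits.
Huffman merges:
combine be(2), et(15) → 17
combine 17, ze(20) → 37
combine io(22), de(24) → 46
combine ga(27), ka(28) → 55
combine 37, 46 → 83
combine 55, 83 → 138
Huffman total = 17 + 37 + 46 + 55 + 83 + 138 = 376 bits.
Saving = 414 − 376 = 38 bits.

38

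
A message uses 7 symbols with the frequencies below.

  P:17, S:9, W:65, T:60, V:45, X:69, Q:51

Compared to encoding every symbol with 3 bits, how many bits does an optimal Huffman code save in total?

108

Fixed-length: 3 bits × 316 symbols = 948 bits.
Huffman merges:
combine S(9), P(17) → 26
combine 26, V(45) → 71
combine Q(51), T(60) → 111
combine W(65), X(69) → 134
combine 71, 111 → 182
combine 134, 182 → 316
Huffman total = 26 + 71 + 111 + 134 + 182 + 316 = 840 bits.
Saving = 948 − 840 = 108 bits.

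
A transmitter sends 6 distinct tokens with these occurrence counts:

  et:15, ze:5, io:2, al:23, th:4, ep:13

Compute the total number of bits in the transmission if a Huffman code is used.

141

Merge the two smallest weights repeatedly:
io(2) + th(4) → 6
ze(5) + 6 → 11
11 + ep(13) → 24
et(15) + al(23) → 38
24 + 38 → 62
Total encoded bits = sum of merged weights = 6 + 11 + 24 + 38 + 62 = 141.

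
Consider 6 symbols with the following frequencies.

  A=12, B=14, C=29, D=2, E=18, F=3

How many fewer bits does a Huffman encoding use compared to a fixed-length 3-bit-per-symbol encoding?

Fixed-length: 3 bits × 78 symbols = 234 bits.
Huffman merges:
combine D(2), F(3) → 5
combine 5, A(12) → 17
combine B(14), 17 → 31
combine E(18), C(29) → 47
combine 31, 47 → 78
Huffman total = 5 + 17 + 31 + 47 + 78 = 178 bits.
Saving = 234 − 178 = 56 bits.

56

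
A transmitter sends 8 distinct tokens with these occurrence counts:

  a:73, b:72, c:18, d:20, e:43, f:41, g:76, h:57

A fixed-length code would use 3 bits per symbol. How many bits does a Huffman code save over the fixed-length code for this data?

Fixed-length: 3 bits × 400 symbols = 1200 bits.
Huffman merges:
c(18) + d(20) → 38
38 + f(41) → 79
e(43) + h(57) → 100
b(72) + a(73) → 145
g(76) + 79 → 155
100 + 145 → 245
155 + 245 → 400
Huffman total = 38 + 79 + 100 + 145 + 155 + 245 + 400 = 1162 bits.
Saving = 1200 − 1162 = 38 bits.

38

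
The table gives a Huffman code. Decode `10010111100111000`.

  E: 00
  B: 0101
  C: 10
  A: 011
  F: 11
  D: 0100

CBFCACE

Read left to right; each codeword is recognised as soon as it completes (prefix code):
  10→C | 0101→B | 11→F | 10→C | 011→A | 10→C | 00→E
Decoded message: CBFCACE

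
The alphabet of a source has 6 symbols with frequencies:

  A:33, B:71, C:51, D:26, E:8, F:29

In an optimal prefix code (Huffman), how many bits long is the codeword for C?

2

Build the tree from the bottom:
E(8) + D(26) → 34
F(29) + A(33) → 62
34 + C(51) → 85
62 + B(71) → 133
85 + 133 → 218
The subtree containing C is merged 2 times, so code length = 2.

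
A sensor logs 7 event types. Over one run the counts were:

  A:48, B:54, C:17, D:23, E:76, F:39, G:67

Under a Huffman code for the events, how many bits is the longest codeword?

Merge the two lowest-weight nodes at each step:
combine C(17), D(23) → 40
combine F(39), 40 → 79
combine A(48), B(54) → 102
combine G(67), E(76) → 143
combine 79, 102 → 181
combine 143, 181 → 324
The first pair merged (C, D) ends up deepest, at depth 4.

4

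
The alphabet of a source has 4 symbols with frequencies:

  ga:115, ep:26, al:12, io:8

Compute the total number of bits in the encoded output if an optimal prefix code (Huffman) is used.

Merge the two smallest weights repeatedly:
combine io(8), al(12) → 20
combine 20, ep(26) → 46
combine 46, ga(115) → 161
Total encoded bits = sum of merged weights = 20 + 46 + 161 = 227.

227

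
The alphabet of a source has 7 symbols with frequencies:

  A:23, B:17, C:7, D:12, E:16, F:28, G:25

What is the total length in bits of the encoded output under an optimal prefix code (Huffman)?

350

Build the Huffman tree bottom-up:
C(7) + D(12) → 19
E(16) + B(17) → 33
19 + A(23) → 42
G(25) + F(28) → 53
33 + 42 → 75
53 + 75 → 128
The encoded length is the sum of every internal node's weight: 19 + 33 + 42 + 53 + 75 + 128 = 350 bits.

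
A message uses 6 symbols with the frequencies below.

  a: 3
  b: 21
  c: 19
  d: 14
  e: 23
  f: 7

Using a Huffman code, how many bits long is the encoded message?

208

Build the Huffman tree bottom-up:
a(3) + f(7) → 10
10 + d(14) → 24
c(19) + b(21) → 40
e(23) + 24 → 47
40 + 47 → 87
Total encoded bits = sum of merged weights = 10 + 24 + 40 + 47 + 87 = 208.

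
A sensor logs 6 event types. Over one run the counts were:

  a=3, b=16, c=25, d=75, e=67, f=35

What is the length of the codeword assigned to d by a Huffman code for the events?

Repeatedly merge the two smallest:
combine a(3), b(16) → 19
combine 19, c(25) → 44
combine f(35), 44 → 79
combine e(67), d(75) → 142
combine 79, 142 → 221
The subtree containing d is merged 2 times, so code length = 2.

2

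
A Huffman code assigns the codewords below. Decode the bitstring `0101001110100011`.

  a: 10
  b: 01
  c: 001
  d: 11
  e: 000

Read left to right; each codeword is recognised as soon as it completes (prefix code):
  01→b | 01→b | 001→c | 11→d | 01→b | 000→e | 11→d
Decoded message: bbcdbed

bbcdbed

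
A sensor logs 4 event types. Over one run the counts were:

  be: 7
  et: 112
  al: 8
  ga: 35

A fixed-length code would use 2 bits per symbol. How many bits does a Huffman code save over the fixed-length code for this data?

97

Fixed-length: 2 bits × 162 symbols = 324 bits.
Huffman merges:
combine be(7), al(8) → 15
combine 15, ga(35) → 50
combine 50, et(112) → 162
Huffman total = 15 + 50 + 162 = 227 bits.
Saving = 324 − 227 = 97 bits.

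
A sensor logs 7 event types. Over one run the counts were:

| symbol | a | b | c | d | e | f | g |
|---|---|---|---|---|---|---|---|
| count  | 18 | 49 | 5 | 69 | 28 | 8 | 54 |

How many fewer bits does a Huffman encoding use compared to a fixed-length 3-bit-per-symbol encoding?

Fixed-length: 3 bits × 231 symbols = 693 bits.
Huffman merges:
merge c(5) and f(8): 13
merge 13 and a(18): 31
merge e(28) and 31: 59
merge b(49) and g(54): 103
merge 59 and d(69): 128
merge 103 and 128: 231
Huffman total = 13 + 31 + 59 + 103 + 128 + 231 = 565 bits.
Saving = 693 − 565 = 128 bits.

128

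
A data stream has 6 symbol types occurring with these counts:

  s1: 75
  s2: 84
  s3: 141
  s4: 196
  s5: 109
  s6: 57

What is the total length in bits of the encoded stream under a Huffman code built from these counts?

Build the Huffman tree bottom-up:
merge s6(57) and s1(75): 132
merge s2(84) and s5(109): 193
merge 132 and s3(141): 273
merge 193 and s4(196): 389
merge 273 and 389: 662
The encoded length is the sum of every internal node's weight: 132 + 193 + 273 + 389 + 662 = 1649 bits.

1649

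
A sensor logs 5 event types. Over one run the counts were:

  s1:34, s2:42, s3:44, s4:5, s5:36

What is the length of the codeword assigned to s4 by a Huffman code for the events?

Repeatedly merge the two smallest:
merge s4(5) and s1(34): 39
merge s5(36) and 39: 75
merge s2(42) and s3(44): 86
merge 75 and 86: 161
s4 sits 3 levels below the root, so its codeword is 3 bits.

3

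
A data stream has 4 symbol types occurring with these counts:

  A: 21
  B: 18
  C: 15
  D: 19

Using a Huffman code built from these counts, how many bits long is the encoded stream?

Greedily combine the two least-frequent nodes:
C(15) + B(18) → 33
D(19) + A(21) → 40
33 + 40 → 73
Each symbol's bit-cost is frequency × depth; summing gives 146 bits (equivalently 33 + 40 + 73).

146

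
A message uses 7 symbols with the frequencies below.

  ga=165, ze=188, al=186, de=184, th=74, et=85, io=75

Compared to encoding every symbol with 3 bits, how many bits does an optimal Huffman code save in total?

Fixed-length: 3 bits × 957 symbols = 2871 bits.
Huffman merges:
merge th(74) and io(75): 149
merge et(85) and 149: 234
merge ga(165) and de(184): 349
merge al(186) and ze(188): 374
merge 234 and 349: 583
merge 374 and 583: 957
Huffman total = 149 + 234 + 349 + 374 + 583 + 957 = 2646 bits.
Saving = 2871 − 2646 = 225 bits.

225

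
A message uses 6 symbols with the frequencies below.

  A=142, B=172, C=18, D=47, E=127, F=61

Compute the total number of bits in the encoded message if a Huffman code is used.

Greedily combine the two least-frequent nodes:
merge C(18) and D(47): 65
merge F(61) and 65: 126
merge 126 and E(127): 253
merge A(142) and B(172): 314
merge 253 and 314: 567
Each symbol's bit-cost is frequency × depth; summing gives 1325 bits (equivalently 65 + 126 + 253 + 314 + 567).

1325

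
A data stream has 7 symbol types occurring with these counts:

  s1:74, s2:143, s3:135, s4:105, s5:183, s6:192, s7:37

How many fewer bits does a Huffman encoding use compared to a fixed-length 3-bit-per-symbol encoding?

Fixed-length: 3 bits × 869 symbols = 2607 bits.
Huffman merges:
s7(37) + s1(74) → 111
s4(105) + 111 → 216
s3(135) + s2(143) → 278
s5(183) + s6(192) → 375
216 + 278 → 494
375 + 494 → 869
Huffman total = 111 + 216 + 278 + 375 + 494 + 869 = 2343 bits.
Saving = 2607 − 2343 = 264 bits.

264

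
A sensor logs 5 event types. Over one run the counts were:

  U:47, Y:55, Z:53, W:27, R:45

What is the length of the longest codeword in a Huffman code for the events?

Merge the two lowest-weight nodes at each step:
W(27) + R(45) → 72
U(47) + Z(53) → 100
Y(55) + 72 → 127
100 + 127 → 227
The first pair merged (W, R) ends up deepest, at depth 3.

3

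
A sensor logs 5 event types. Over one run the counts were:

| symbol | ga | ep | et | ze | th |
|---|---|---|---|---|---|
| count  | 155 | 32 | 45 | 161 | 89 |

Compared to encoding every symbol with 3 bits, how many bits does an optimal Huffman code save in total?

405

Fixed-length: 3 bits × 482 symbols = 1446 bits.
Huffman merges:
combine ep(32), et(45) → 77
combine 77, th(89) → 166
combine ga(155), ze(161) → 316
combine 166, 316 → 482
Huffman total = 77 + 166 + 316 + 482 = 1041 bits.
Saving = 1446 − 1041 = 405 bits.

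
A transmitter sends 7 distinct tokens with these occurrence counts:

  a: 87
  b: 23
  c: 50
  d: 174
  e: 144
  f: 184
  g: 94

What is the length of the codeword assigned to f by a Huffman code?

2

Repeatedly merge the two smallest:
b(23) + c(50) → 73
73 + a(87) → 160
g(94) + e(144) → 238
160 + d(174) → 334
f(184) + 238 → 422
334 + 422 → 756
The subtree containing f is merged 2 times, so code length = 2.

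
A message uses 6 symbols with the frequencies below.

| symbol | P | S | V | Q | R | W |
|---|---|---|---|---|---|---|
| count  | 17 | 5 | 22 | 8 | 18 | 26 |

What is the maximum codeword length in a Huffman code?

4

Merge the two lowest-weight nodes at each step:
merge S(5) and Q(8): 13
merge 13 and P(17): 30
merge R(18) and V(22): 40
merge W(26) and 30: 56
merge 40 and 56: 96
Maximum depth reached is 4.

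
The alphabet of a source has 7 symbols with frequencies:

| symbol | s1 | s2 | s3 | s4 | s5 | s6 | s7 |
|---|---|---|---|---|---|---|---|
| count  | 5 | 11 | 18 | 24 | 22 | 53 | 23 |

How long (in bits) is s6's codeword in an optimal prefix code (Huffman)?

2

Huffman merges, smallest pair first:
combine s1(5), s2(11) → 16
combine 16, s3(18) → 34
combine s5(22), s7(23) → 45
combine s4(24), 34 → 58
combine 45, s6(53) → 98
combine 58, 98 → 156
s6's leaf is at depth 2, giving a 2-bit codeword.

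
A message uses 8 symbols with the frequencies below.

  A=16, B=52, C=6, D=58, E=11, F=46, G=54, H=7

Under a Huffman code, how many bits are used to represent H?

6

Build the tree from the bottom:
merge C(6) and H(7): 13
merge E(11) and 13: 24
merge A(16) and 24: 40
merge 40 and F(46): 86
merge B(52) and G(54): 106
merge D(58) and 86: 144
merge 106 and 144: 250
H sits 6 levels below the root, so its codeword is 6 bits.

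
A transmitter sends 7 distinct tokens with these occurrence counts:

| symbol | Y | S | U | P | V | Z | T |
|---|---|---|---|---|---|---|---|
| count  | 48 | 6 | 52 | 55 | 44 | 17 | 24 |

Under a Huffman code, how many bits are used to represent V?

3

Repeatedly merge the two smallest:
S(6) + Z(17) → 23
23 + T(24) → 47
V(44) + 47 → 91
Y(48) + U(52) → 100
P(55) + 91 → 146
100 + 146 → 246
V's leaf is at depth 3, giving a 3-bit codeword.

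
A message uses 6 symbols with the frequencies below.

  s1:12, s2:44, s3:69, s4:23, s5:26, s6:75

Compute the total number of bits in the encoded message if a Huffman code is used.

Greedily combine the two least-frequent nodes:
s1(12) + s4(23) → 35
s5(26) + 35 → 61
s2(44) + 61 → 105
s3(69) + s6(75) → 144
105 + 144 → 249
Each symbol's bit-cost is frequency × depth; summing gives 594 bits (equivalently 35 + 61 + 105 + 144 + 249).

594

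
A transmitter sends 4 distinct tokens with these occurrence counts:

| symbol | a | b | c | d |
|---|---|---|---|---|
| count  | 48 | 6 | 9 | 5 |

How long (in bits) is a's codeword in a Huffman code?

1

Build the tree from the bottom:
merge d(5) and b(6): 11
merge c(9) and 11: 20
merge 20 and a(48): 68
a is merged only at the final step, so code length = 1.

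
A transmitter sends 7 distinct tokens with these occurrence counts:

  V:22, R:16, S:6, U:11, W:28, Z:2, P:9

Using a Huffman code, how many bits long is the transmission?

240

Greedily combine the two least-frequent nodes:
merge Z(2) and S(6): 8
merge 8 and P(9): 17
merge U(11) and R(16): 27
merge 17 and V(22): 39
merge 27 and W(28): 55
merge 39 and 55: 94
The encoded length is the sum of every internal node's weight: 8 + 17 + 27 + 39 + 55 + 94 = 240 bits.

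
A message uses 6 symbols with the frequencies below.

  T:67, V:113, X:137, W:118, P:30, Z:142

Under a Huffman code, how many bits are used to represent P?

4

Repeatedly merge the two smallest:
merge P(30) and T(67): 97
merge 97 and V(113): 210
merge W(118) and X(137): 255
merge Z(142) and 210: 352
merge 255 and 352: 607
P sits 4 levels below the root, so its codeword is 4 bits.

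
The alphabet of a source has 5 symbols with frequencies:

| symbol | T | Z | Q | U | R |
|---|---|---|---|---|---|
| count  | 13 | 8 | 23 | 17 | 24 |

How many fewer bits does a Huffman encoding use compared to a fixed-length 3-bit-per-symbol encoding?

64

Fixed-length: 3 bits × 85 symbols = 255 bits.
Huffman merges:
Z(8) + T(13) → 21
U(17) + 21 → 38
Q(23) + R(24) → 47
38 + 47 → 85
Huffman total = 21 + 38 + 47 + 85 = 191 bits.
Saving = 255 − 191 = 64 bits.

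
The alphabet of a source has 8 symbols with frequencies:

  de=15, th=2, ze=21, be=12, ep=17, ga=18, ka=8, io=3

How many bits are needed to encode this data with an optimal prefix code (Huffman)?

Greedily combine the two least-frequent nodes:
merge th(2) and io(3): 5
merge 5 and ka(8): 13
merge be(12) and 13: 25
merge de(15) and ep(17): 32
merge ga(18) and ze(21): 39
merge 25 and 32: 57
merge 39 and 57: 96
Total encoded bits = sum of merged weights = 5 + 13 + 25 + 32 + 39 + 57 + 96 = 267.

267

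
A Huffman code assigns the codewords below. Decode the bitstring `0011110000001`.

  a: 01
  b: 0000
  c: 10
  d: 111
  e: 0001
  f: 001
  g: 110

fdbf

Read left to right; each codeword is recognised as soon as it completes (prefix code):
  001→f | 111→d | 0000→b | 001→f
Decoded message: fdbf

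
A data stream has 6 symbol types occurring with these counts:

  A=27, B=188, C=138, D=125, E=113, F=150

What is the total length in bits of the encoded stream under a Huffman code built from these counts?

1885

Merge the two smallest weights repeatedly:
combine A(27), E(113) → 140
combine D(125), C(138) → 263
combine 140, F(150) → 290
combine B(188), 263 → 451
combine 290, 451 → 741
Each symbol's bit-cost is frequency × depth; summing gives 1885 bits (equivalently 140 + 263 + 290 + 451 + 741).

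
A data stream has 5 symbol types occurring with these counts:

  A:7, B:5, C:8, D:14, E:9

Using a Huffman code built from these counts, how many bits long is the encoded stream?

Merge the two smallest weights repeatedly:
combine B(5), A(7) → 12
combine C(8), E(9) → 17
combine 12, D(14) → 26
combine 17, 26 → 43
Each symbol's bit-cost is frequency × depth; summing gives 98 bits (equivalently 12 + 17 + 26 + 43).

98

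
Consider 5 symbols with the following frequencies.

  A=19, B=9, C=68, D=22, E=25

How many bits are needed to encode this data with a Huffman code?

Build the Huffman tree bottom-up:
merge B(9) and A(19): 28
merge D(22) and E(25): 47
merge 28 and 47: 75
merge C(68) and 75: 143
Total encoded bits = sum of merged weights = 28 + 47 + 75 + 143 = 293.

293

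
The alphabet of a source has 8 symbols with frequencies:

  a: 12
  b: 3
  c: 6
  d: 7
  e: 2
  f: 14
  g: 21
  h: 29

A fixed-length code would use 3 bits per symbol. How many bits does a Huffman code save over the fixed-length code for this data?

34

Fixed-length: 3 bits × 94 symbols = 282 bits.
Huffman merges:
merge e(2) and b(3): 5
merge 5 and c(6): 11
merge d(7) and 11: 18
merge a(12) and f(14): 26
merge 18 and g(21): 39
merge 26 and h(29): 55
merge 39 and 55: 94
Huffman total = 5 + 11 + 18 + 26 + 39 + 55 + 94 = 248 bits.
Saving = 282 − 248 = 34 bits.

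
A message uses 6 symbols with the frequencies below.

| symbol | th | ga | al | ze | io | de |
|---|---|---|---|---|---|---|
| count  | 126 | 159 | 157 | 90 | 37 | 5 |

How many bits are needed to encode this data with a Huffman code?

Merge the two smallest weights repeatedly:
combine de(5), io(37) → 42
combine 42, ze(90) → 132
combine th(126), 132 → 258
combine al(157), ga(159) → 316
combine 258, 316 → 574
Total encoded bits = sum of merged weights = 42 + 132 + 258 + 316 + 574 = 1322.

1322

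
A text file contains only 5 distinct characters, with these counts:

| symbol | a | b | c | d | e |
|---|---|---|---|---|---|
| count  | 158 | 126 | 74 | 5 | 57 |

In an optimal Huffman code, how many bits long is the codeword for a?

1

Repeatedly merge the two smallest:
d(5) + e(57) → 62
62 + c(74) → 136
b(126) + 136 → 262
a(158) + 262 → 420
a sits one level below the root: a 1-bit codeword.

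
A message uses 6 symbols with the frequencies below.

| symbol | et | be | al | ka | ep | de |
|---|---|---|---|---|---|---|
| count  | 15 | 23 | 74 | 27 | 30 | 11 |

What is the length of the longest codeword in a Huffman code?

Merge the two lowest-weight nodes at each step:
de(11) + et(15) → 26
be(23) + 26 → 49
ka(27) + ep(30) → 57
49 + 57 → 106
al(74) + 106 → 180
The rarest symbols sit at the bottom; the longest codeword is 4 bits.

4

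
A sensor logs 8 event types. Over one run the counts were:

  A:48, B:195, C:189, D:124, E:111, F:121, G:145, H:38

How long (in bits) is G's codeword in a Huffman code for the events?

3

Huffman merges, smallest pair first:
H(38) + A(48) → 86
86 + E(111) → 197
F(121) + D(124) → 245
G(145) + C(189) → 334
B(195) + 197 → 392
245 + 334 → 579
392 + 579 → 971
G's leaf is at depth 3, giving a 3-bit codeword.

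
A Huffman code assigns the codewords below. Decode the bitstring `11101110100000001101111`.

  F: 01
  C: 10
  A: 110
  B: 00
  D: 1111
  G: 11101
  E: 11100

GACBBBAD

Read left to right; each codeword is recognised as soon as it completes (prefix code):
  11101→G | 110→A | 10→C | 00→B | 00→B | 00→B | 110→A | 1111→D
Decoded message: GACBBBAD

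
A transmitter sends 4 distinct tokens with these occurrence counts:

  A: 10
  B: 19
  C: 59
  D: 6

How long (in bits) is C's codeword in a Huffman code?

Build the tree from the bottom:
merge D(6) and A(10): 16
merge 16 and B(19): 35
merge 35 and C(59): 94
C is a child of the root — depth 1, so its codeword is a single bit.

1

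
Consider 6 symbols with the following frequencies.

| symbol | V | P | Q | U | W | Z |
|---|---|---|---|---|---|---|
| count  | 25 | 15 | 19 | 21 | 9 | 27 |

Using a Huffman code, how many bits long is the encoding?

296

Build the Huffman tree bottom-up:
combine W(9), P(15) → 24
combine Q(19), U(21) → 40
combine 24, V(25) → 49
combine Z(27), 40 → 67
combine 49, 67 → 116
The encoded length is the sum of every internal node's weight: 24 + 40 + 49 + 67 + 116 = 296 bits.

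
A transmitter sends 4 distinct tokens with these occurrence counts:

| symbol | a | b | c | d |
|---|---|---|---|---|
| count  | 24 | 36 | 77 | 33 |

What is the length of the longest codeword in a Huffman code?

Merge the two lowest-weight nodes at each step:
combine a(24), d(33) → 57
combine b(36), 57 → 93
combine c(77), 93 → 170
Maximum depth reached is 3.

3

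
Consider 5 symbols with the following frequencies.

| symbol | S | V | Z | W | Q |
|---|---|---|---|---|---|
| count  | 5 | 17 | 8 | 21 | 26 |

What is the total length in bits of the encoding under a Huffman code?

167

Build the Huffman tree bottom-up:
combine S(5), Z(8) → 13
combine 13, V(17) → 30
combine W(21), Q(26) → 47
combine 30, 47 → 77
Each symbol's bit-cost is frequency × depth; summing gives 167 bits (equivalently 13 + 30 + 47 + 77).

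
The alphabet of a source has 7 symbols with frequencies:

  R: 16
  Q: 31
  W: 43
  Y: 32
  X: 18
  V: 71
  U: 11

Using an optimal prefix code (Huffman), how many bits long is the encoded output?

Merge the two smallest weights repeatedly:
merge U(11) and R(16): 27
merge X(18) and 27: 45
merge Q(31) and Y(32): 63
merge W(43) and 45: 88
merge 63 and V(71): 134
merge 88 and 134: 222
Total encoded bits = sum of merged weights = 27 + 45 + 63 + 88 + 134 + 222 = 579.

579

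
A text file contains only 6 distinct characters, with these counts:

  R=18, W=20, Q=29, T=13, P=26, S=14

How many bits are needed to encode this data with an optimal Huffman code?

305

Greedily combine the two least-frequent nodes:
T(13) + S(14) → 27
R(18) + W(20) → 38
P(26) + 27 → 53
Q(29) + 38 → 67
53 + 67 → 120
Total encoded bits = sum of merged weights = 27 + 38 + 53 + 67 + 120 = 305.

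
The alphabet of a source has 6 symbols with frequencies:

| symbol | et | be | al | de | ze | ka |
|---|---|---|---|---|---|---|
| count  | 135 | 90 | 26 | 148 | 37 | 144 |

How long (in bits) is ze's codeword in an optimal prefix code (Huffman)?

Huffman merges, smallest pair first:
al(26) + ze(37) → 63
63 + be(90) → 153
et(135) + ka(144) → 279
de(148) + 153 → 301
279 + 301 → 580
ze sits 4 levels below the root, so its codeword is 4 bits.

4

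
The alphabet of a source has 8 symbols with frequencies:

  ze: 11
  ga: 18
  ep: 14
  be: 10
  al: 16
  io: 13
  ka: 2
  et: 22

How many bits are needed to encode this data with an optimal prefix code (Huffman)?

308

Greedily combine the two least-frequent nodes:
merge ka(2) and be(10): 12
merge ze(11) and 12: 23
merge io(13) and ep(14): 27
merge al(16) and ga(18): 34
merge et(22) and 23: 45
merge 27 and 34: 61
merge 45 and 61: 106
Each symbol's bit-cost is frequency × depth; summing gives 308 bits (equivalently 12 + 23 + 27 + 34 + 45 + 61 + 106).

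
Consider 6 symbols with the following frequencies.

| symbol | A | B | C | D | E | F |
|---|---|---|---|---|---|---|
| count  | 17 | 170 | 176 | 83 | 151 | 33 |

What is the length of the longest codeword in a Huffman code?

Merge the two lowest-weight nodes at each step:
merge A(17) and F(33): 50
merge 50 and D(83): 133
merge 133 and E(151): 284
merge B(170) and C(176): 346
merge 284 and 346: 630
Maximum depth reached is 4.

4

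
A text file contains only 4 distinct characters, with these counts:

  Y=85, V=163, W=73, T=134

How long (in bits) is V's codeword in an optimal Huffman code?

1

Huffman merges, smallest pair first:
combine W(73), Y(85) → 158
combine T(134), 158 → 292
combine V(163), 292 → 455
V sits one level below the root: a 1-bit codeword.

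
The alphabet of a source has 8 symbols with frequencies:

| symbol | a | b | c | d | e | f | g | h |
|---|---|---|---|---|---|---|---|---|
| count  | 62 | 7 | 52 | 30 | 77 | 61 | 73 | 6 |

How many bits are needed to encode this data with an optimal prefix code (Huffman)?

Build the Huffman tree bottom-up:
h(6) + b(7) → 13
13 + d(30) → 43
43 + c(52) → 95
f(61) + a(62) → 123
g(73) + e(77) → 150
95 + 123 → 218
150 + 218 → 368
Each symbol's bit-cost is frequency × depth; summing gives 1010 bits (equivalently 13 + 43 + 95 + 123 + 150 + 218 + 368).

1010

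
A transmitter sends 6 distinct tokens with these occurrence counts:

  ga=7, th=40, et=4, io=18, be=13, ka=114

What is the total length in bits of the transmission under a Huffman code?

Merge the two smallest weights repeatedly:
merge et(4) and ga(7): 11
merge 11 and be(13): 24
merge io(18) and 24: 42
merge th(40) and 42: 82
merge 82 and ka(114): 196
Each symbol's bit-cost is frequency × depth; summing gives 355 bits (equivalently 11 + 24 + 42 + 82 + 196).

355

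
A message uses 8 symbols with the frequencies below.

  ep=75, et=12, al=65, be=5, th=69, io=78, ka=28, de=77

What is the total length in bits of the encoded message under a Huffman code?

1134

Build the Huffman tree bottom-up:
combine be(5), et(12) → 17
combine 17, ka(28) → 45
combine 45, al(65) → 110
combine th(69), ep(75) → 144
combine de(77), io(78) → 155
combine 110, 144 → 254
combine 155, 254 → 409
Each symbol's bit-cost is frequency × depth; summing gives 1134 bits (equivalently 17 + 45 + 110 + 144 + 155 + 254 + 409).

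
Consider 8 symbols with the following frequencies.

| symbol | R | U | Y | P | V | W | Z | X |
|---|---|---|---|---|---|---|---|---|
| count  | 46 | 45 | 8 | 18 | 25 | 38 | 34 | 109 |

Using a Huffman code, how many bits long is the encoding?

Build the Huffman tree bottom-up:
Y(8) + P(18) → 26
V(25) + 26 → 51
Z(34) + W(38) → 72
U(45) + R(46) → 91
51 + 72 → 123
91 + X(109) → 200
123 + 200 → 323
Each symbol's bit-cost is frequency × depth; summing gives 886 bits (equivalently 26 + 51 + 72 + 91 + 123 + 200 + 323).

886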